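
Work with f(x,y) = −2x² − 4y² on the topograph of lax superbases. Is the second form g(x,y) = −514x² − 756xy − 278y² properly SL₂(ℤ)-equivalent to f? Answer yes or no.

D₁ = -32, D₂ = -32
f is negative-definite; reduce −f:
−f: reduced (well bottom): (2,0,4) with a≤c, −a<b≤a
flip sign back: reduced form of f is (-2,0,-4)
g is negative-definite; reduce −g:
−g: translate: b→-272 (≡756 mod 1028), so (514,756,278)→(514,-272,36)
−g: flip: (514,-272,36)→(36,272,514)
−g: translate: b→-16 (≡272 mod 72), so (36,272,514)→(36,-16,2)
−g: flip: (36,-16,2)→(2,16,36)
−g: translate: b→0 (≡16 mod 4), so (2,16,36)→(2,0,4)
−g: reduced (well bottom): (2,0,4) with a≤c, −a<b≤a
flip sign back: reduced form of g is (-2,0,-4)
reduced forms (-2, 0, -4) vs (-2, 0, -4) ⇒ equivalent

yes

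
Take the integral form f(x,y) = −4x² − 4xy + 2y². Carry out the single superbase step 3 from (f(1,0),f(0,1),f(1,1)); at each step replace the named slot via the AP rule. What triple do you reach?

start (-4,2,-6) = (f(1,0),f(0,1),f(1,1))
replace slot 3: 2·((-4)+2) − (-6) = 2 → (-4,2,2)

-4,2,2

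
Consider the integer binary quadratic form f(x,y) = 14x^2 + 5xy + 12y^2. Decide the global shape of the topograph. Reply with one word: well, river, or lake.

D = b²−4ac = 5² − 4·14·12 = -647
D < 0 ⇒ definite ⇒ every region one sign ⇒ single well

well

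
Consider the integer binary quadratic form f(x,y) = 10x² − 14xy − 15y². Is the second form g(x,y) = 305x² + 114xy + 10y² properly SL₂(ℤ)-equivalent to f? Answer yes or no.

D₁ = 796, D₂ = 796
river cycle of f (length 20): (-15, 14, 10), (10, 26, -3), (-3, 28, 1), (1, 28, -3), (-3, 26, 10), (10, 14, -15), (-15, 16, 9), (9, 20, -11), (-11, 24, 5), (5, 26, -6), … (10 more)
river cycle of g (length 20): (10, 26, -3), (-3, 28, 1), (1, 28, -3), (-3, 26, 10), (10, 14, -15), (-15, 16, 9), (9, 20, -11), (-11, 24, 5), (5, 26, -6), (-6, 22, 13), … (10 more)
cycles coincide ⇒ equivalent

yes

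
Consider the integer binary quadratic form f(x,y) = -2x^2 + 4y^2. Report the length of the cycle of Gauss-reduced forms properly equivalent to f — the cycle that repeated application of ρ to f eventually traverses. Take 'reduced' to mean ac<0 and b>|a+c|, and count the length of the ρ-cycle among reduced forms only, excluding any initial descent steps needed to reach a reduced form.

D = 32, ⌊√D⌋ = 5
descent: ρ → (4,0,-2)
descent: ρ → (-2,4,2)  [lands on river]
river: ρ → (2,4,-2)
ρ-cycle length = 2 (tail of 2 descent steps not counted)

2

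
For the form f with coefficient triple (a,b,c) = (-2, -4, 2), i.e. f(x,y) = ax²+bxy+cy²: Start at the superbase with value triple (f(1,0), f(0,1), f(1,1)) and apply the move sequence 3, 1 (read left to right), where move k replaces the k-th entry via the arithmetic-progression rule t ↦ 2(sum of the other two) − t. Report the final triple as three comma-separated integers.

start (-2,2,-4) = (f(1,0),f(0,1),f(1,1))
replace slot 3: 2·((-2)+2) − (-4) = 4 → (-2,2,4)
replace slot 1: 2·(2+4) − (-2) = 14 → (14,2,4)

14,2,4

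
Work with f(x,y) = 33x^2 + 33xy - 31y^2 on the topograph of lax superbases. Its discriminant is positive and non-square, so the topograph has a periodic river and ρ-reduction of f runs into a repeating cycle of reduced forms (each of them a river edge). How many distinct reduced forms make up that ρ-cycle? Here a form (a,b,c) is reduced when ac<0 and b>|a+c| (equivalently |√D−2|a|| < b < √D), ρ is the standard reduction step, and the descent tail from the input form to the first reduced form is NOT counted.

D = 5181, ⌊√D⌋ = 71
river: ρ → (-31,29,35)
river: ρ → (35,41,-25)
river: ρ → (-25,59,17)
river: ρ → (17,43,-49)
river: ρ → (-49,55,11)
river: ρ → (11,55,-49)
river: ρ → (-49,43,17)
river: ρ → (17,59,-25)
river: ρ → (-25,41,35)
river: ρ → (35,29,-31)
river: ρ → (-31,33,33)
river: ρ → (33,33,-31)
ρ-cycle length = 12 (tail of 0 descent steps not counted)

12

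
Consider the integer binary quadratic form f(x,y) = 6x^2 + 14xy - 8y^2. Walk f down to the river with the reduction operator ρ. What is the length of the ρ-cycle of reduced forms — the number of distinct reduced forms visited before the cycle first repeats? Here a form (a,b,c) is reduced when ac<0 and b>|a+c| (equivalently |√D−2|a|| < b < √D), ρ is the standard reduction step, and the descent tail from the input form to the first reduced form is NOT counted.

D = 388, ⌊√D⌋ = 19
river: ρ → (-8,18,2)
river: ρ → (2,18,-8)
river: ρ → (-8,14,6)
river: ρ → (6,10,-12)
river: ρ → (-12,14,4)
river: ρ → (4,18,-4)
river: ρ → (-4,14,12)
river: ρ → (12,10,-6)
river: ρ → (-6,14,8)
river: ρ → (8,18,-2)
river: ρ → (-2,18,8)
river: ρ → (8,14,-6)
river: ρ → (-6,10,12)
river: ρ → (12,14,-4)
river: ρ → (-4,18,4)
river: ρ → (4,14,-12)
river: ρ → (-12,10,6)
river: ρ → (6,14,-8)
ρ-cycle length = 18 (tail of 0 descent steps not counted)

18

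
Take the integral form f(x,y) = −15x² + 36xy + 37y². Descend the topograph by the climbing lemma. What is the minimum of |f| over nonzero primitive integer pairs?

river: ρ → (37,38,-14)
river: ρ → (-14,46,25)
river: ρ → (25,54,-6)
river: ρ → (-6,54,25)
river: ρ → (25,46,-14)
river: ρ → (-14,38,37)
river: ρ → (37,36,-15)
river: ρ → (-15,54,10)
river: ρ → (10,46,-35)
river: ρ → (-35,24,21)
river: ρ → (21,18,-38)
river: ρ → (-38,58,1)
river: ρ → (1,58,-38)
river: ρ → (-38,18,21)
river: ρ → (21,24,-35)
river: ρ → (-35,46,10)
river: ρ → (10,54,-15)
river: ρ → (-15,36,37)
closes: descent 0, river 18
min |a| on river = 1

1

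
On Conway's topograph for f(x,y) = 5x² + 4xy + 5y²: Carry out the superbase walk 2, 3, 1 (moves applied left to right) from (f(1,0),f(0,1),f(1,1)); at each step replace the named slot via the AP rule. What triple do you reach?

start (5,5,14) = (f(1,0),f(0,1),f(1,1))
replace slot 2: 2·(5+14) − 5 = 33 → (5,33,14)
replace slot 3: 2·(5+33) − 14 = 62 → (5,33,62)
replace slot 1: 2·(33+62) − 5 = 185 → (185,33,62)

185,33,62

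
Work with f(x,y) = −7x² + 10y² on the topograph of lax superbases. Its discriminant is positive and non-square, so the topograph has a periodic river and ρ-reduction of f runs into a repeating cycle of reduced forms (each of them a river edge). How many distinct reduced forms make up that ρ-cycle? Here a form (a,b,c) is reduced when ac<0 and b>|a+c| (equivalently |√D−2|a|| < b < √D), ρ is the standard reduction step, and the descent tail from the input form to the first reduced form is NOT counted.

D = 280, ⌊√D⌋ = 16
descent: ρ → (10,0,-7)
descent: ρ → (-7,14,3)  [lands on river]
river: ρ → (3,16,-2)
river: ρ → (-2,16,3)
river: ρ → (3,14,-7)
ρ-cycle length = 4 (tail of 2 descent steps not counted)

4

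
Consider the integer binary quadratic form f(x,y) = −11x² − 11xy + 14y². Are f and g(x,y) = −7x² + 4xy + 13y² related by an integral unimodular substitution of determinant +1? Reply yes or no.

D₁ = 737, D₂ = 380
discriminants differ ⇒ not SL₂(ℤ)-equivalent

no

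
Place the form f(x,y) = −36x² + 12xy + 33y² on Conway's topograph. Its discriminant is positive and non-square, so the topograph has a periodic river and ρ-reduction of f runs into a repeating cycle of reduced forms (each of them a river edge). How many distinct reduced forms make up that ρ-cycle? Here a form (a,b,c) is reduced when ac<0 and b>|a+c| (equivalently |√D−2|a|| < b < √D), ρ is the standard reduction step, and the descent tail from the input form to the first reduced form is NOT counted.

D = 4896, ⌊√D⌋ = 69
river: ρ → (33,54,-15)
river: ρ → (-15,66,9)
river: ρ → (9,60,-36)
river: ρ → (-36,12,33)
ρ-cycle length = 4 (tail of 0 descent steps not counted)

4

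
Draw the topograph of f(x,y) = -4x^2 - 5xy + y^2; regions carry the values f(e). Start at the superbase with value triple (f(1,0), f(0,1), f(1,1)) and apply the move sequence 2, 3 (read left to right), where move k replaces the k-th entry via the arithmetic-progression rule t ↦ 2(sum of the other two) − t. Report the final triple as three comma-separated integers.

start (-4,1,-8) = (f(1,0),f(0,1),f(1,1))
replace slot 2: 2·((-4)+(-8)) − 1 = -25 → (-4,-25,-8)
replace slot 3: 2·((-4)+(-25)) − (-8) = -50 → (-4,-25,-50)

-4,-25,-50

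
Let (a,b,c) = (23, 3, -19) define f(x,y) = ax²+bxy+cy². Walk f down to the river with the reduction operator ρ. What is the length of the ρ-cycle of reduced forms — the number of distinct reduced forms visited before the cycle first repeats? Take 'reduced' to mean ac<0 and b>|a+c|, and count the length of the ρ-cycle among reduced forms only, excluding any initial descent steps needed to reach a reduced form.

D = 1757, ⌊√D⌋ = 41
descent: ρ → (-19,35,7)  [lands on river]
river: ρ → (7,35,-19)
river: ρ → (-19,41,1)
river: ρ → (1,41,-19)
ρ-cycle length = 4 (tail of 1 descent step not counted)

4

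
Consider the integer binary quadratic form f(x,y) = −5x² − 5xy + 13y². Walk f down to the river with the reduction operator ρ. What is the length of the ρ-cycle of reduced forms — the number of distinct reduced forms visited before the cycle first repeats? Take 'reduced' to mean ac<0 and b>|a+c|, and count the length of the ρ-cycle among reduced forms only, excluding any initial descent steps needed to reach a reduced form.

D = 285, ⌊√D⌋ = 16
descent: ρ → (13,5,-5)
descent: ρ → (-5,15,3)  [lands on river]
river: ρ → (3,15,-5)
ρ-cycle length = 2 (tail of 2 descent steps not counted)

2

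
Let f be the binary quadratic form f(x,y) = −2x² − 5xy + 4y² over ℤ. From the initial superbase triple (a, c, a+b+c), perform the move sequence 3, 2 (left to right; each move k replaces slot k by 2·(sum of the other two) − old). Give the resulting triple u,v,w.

start (-2,4,-3) = (f(1,0),f(0,1),f(1,1))
replace slot 3: 2·((-2)+4) − (-3) = 7 → (-2,4,7)
replace slot 2: 2·((-2)+7) − 4 = 6 → (-2,6,7)

-2,6,7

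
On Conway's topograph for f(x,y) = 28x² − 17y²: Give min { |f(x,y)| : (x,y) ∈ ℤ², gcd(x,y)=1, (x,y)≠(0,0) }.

descent: ρ → (-17,34,11)  [lands on river]
river: ρ → (11,32,-20)
river: ρ → (-20,8,23)
river: ρ → (23,38,-5)
river: ρ → (-5,42,7)
river: ρ → (7,42,-5)
river: ρ → (-5,38,23)
river: ρ → (23,8,-20)
river: ρ → (-20,32,11)
river: ρ → (11,34,-17)
closes: descent 1, river 10
min |a| on river = 5

5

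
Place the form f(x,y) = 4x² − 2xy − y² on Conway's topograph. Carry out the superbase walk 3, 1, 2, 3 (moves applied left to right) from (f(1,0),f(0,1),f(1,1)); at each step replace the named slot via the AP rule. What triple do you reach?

start (4,-1,1) = (f(1,0),f(0,1),f(1,1))
replace slot 3: 2·(4+(-1)) − 1 = 5 → (4,-1,5)
replace slot 1: 2·((-1)+5) − 4 = 4 → (4,-1,5)
replace slot 2: 2·(4+5) − (-1) = 19 → (4,19,5)
replace slot 3: 2·(4+19) − 5 = 41 → (4,19,41)

4,19,41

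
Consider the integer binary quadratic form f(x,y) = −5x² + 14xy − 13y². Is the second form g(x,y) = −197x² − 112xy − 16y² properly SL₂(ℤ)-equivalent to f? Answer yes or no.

D₁ = -64, D₂ = -64
f is negative-definite; reduce −f:
−f: translate: b→-4 (≡-14 mod 10), so (5,-14,13)→(5,-4,4)
−f: flip: (5,-4,4)→(4,4,5)
−f: reduced (well bottom): (4,4,5) with a≤c, −a<b≤a
flip sign back: reduced form of f is (-4,-4,-5)
g is negative-definite; reduce −g:
−g: flip: (197,112,16)→(16,-112,197)
−g: translate: b→16 (≡-112 mod 32), so (16,-112,197)→(16,16,5)
−g: flip: (16,16,5)→(5,-16,16)
−g: translate: b→4 (≡-16 mod 10), so (5,-16,16)→(5,4,4)
−g: flip: (5,4,4)→(4,-4,5)
−g: translate: b→4 (≡-4 mod 8), so (4,-4,5)→(4,4,5)
−g: reduced (well bottom): (4,4,5) with a≤c, −a<b≤a
flip sign back: reduced form of g is (-4,-4,-5)
reduced forms (-4, -4, -5) vs (-4, -4, -5) ⇒ equivalent

yes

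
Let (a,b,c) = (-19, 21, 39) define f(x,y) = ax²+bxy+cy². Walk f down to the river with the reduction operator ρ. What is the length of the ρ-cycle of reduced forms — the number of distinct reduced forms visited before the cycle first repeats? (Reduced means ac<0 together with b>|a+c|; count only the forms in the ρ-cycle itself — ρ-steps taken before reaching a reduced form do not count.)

D = 3405, ⌊√D⌋ = 58
river: ρ → (39,57,-1)
river: ρ → (-1,57,39)
river: ρ → (39,21,-19)
river: ρ → (-19,55,5)
river: ρ → (5,55,-19)
river: ρ → (-19,21,39)
ρ-cycle length = 6 (tail of 0 descent steps not counted)

6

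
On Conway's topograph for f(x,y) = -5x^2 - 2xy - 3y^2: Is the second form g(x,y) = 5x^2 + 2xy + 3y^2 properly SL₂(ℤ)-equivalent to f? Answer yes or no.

D₁ = -56, D₂ = -56
f is negative-definite; reduce −f:
−f: flip: (5,2,3)→(3,-2,5)
−f: reduced (well bottom): (3,-2,5) with a≤c, −a<b≤a
flip sign back: reduced form of f is (-3,2,-5)
g: flip: (5,2,3)→(3,-2,5)
g: reduced (well bottom): (3,-2,5) with a≤c, −a<b≤a
reduced forms (-3, 2, -5) vs (3, -2, 5) ⇒ inequivalent

no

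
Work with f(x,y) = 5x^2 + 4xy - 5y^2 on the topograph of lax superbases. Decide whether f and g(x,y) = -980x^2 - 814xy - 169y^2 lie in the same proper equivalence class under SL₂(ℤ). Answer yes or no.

D₁ = 116, D₂ = 116
river cycle of f (length 10): (-5, 6, 4), (4, 10, -1), (-1, 10, 4), (4, 6, -5), (-5, 4, 5), (5, 6, -4), (-4, 10, 1), (1, 10, -4), (-4, 6, 5), (5, 4, -5)
river cycle of g (length 10): (-5, 6, 4), (4, 10, -1), (-1, 10, 4), (4, 6, -5), (-5, 4, 5), (5, 6, -4), (-4, 10, 1), (1, 10, -4), (-4, 6, 5), (5, 4, -5)
cycles coincide ⇒ equivalent

yes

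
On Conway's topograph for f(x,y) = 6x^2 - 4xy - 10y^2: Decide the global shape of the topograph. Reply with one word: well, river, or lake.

D = b²−4ac = (-4)² − 4·6·(-10) = 256
D = 16² is a perfect square ⇒ form factors over ℤ ⇒ lakes

lake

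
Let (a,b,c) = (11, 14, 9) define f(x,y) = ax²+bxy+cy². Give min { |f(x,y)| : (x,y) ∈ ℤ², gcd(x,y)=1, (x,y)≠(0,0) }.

translate: b→-8 (≡14 mod 22), so (11,14,9)→(11,-8,6)
flip: (11,-8,6)→(6,8,11)
translate: b→-4 (≡8 mod 12), so (6,8,11)→(6,-4,9)
reduced (well bottom): (6,-4,9) with a≤c, −a<b≤a
well minimum = a = 6

6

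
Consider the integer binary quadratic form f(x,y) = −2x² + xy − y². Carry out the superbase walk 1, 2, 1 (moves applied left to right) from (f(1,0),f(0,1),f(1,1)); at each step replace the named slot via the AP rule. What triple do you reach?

start (-2,-1,-2) = (f(1,0),f(0,1),f(1,1))
replace slot 1: 2·((-1)+(-2)) − (-2) = -4 → (-4,-1,-2)
replace slot 2: 2·((-4)+(-2)) − (-1) = -11 → (-4,-11,-2)
replace slot 1: 2·((-11)+(-2)) − (-4) = -22 → (-22,-11,-2)

-22,-11,-2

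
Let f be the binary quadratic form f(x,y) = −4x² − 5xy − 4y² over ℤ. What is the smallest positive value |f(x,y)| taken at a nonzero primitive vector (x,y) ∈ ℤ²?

translate: b→-3 (≡5 mod 8), so (4,5,4)→(4,-3,3)
flip: (4,-3,3)→(3,3,4)
reduced (well bottom): (3,3,4) with a≤c, −a<b≤a
well minimum |f| = |-3| = 3 (negative-definite)

3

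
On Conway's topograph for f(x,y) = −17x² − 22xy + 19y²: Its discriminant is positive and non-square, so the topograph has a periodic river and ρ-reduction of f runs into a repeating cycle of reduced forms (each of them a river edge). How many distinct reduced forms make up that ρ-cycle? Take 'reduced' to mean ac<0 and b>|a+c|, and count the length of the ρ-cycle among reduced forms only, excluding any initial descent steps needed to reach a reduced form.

D = 1776, ⌊√D⌋ = 42
descent: ρ → (19,22,-17)  [lands on river]
river: ρ → (-17,12,24)
river: ρ → (24,36,-5)
river: ρ → (-5,34,31)
river: ρ → (31,28,-8)
river: ρ → (-8,36,15)
river: ρ → (15,24,-20)
river: ρ → (-20,16,19)
ρ-cycle length = 8 (tail of 1 descent step not counted)

8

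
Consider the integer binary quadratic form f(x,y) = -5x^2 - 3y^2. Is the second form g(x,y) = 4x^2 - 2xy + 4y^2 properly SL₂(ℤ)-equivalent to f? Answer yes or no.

D₁ = -60, D₂ = -60
f is negative-definite; reduce −f:
−f: flip: (5,0,3)→(3,0,5)
−f: reduced (well bottom): (3,0,5) with a≤c, −a<b≤a
flip sign back: reduced form of f is (-3,0,-5)
g: flip: (4,-2,4)→(4,2,4)
g: reduced (well bottom): (4,2,4) with a≤c, −a<b≤a
reduced forms (-3, 0, -5) vs (4, 2, 4) ⇒ inequivalent

no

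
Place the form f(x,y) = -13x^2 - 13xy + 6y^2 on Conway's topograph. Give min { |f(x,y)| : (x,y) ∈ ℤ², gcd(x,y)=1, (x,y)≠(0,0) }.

descent: ρ → (6,13,-13)  [lands on river]
river: ρ → (-13,13,6)
river: ρ → (6,11,-15)
river: ρ → (-15,19,2)
river: ρ → (2,21,-5)
river: ρ → (-5,19,6)
river: ρ → (6,17,-8)
river: ρ → (-8,15,8)
river: ρ → (8,17,-6)
river: ρ → (-6,19,5)
river: ρ → (5,21,-2)
river: ρ → (-2,19,15)
river: ρ → (15,11,-6)
river: ρ → (-6,13,13)
river: ρ → (13,13,-6)
river: ρ → (-6,11,15)
river: ρ → (15,19,-2)
river: ρ → (-2,21,5)
river: ρ → (5,19,-6)
river: ρ → (-6,17,8)
river: ρ → (8,15,-8)
river: ρ → (-8,17,6)
river: ρ → (6,19,-5)
river: ρ → (-5,21,2)
river: ρ → (2,19,-15)
river: ρ → (-15,11,6)
closes: descent 1, river 26
min |a| on river = 2

2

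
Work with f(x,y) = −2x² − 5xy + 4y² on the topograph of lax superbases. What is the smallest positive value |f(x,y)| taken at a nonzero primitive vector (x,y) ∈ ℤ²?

descent: ρ → (4,5,-2)  [lands on river]
river: ρ → (-2,7,1)
river: ρ → (1,7,-2)
river: ρ → (-2,5,4)
river: ρ → (4,3,-3)
river: ρ → (-3,3,4)
closes: descent 1, river 6
min |a| on river = 1

1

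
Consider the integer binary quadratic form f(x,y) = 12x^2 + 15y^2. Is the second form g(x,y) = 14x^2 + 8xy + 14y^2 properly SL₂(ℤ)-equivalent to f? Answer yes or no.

D₁ = -720, D₂ = -720
f: reduced (well bottom): (12,0,15) with a≤c, −a<b≤a
g: reduced (well bottom): (14,8,14) with a≤c, −a<b≤a
reduced forms (12, 0, 15) vs (14, 8, 14) ⇒ inequivalent

no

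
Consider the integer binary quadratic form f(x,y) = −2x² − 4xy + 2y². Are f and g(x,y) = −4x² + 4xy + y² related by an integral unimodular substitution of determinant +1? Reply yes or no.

D₁ = 32, D₂ = 32
river cycle of f (length 2): (2, 4, -2), (-2, 4, 2)
river cycle of g (length 2): (1, 4, -4), (-4, 4, 1)
cycles differ ⇒ inequivalent

no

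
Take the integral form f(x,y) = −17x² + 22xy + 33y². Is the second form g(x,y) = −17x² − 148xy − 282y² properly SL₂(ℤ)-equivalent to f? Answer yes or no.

D₁ = 2728, D₂ = 2728
river cycle of f (length 10): (33, 44, -6), (-6, 52, 1), (1, 52, -6), (-6, 44, 33), (33, 22, -17), (-17, 46, 9), (9, 44, -22), (-22, 44, 9), (9, 46, -17), (-17, 22, 33)
river cycle of g (length 10): (-17, 22, 33), (33, 44, -6), (-6, 52, 1), (1, 52, -6), (-6, 44, 33), (33, 22, -17), (-17, 46, 9), (9, 44, -22), (-22, 44, 9), (9, 46, -17)
cycles coincide ⇒ equivalent

yes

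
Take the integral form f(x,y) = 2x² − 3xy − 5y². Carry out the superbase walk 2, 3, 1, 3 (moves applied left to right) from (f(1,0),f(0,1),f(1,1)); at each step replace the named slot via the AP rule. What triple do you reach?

start (2,-5,-6) = (f(1,0),f(0,1),f(1,1))
replace slot 2: 2·(2+(-6)) − (-5) = -3 → (2,-3,-6)
replace slot 3: 2·(2+(-3)) − (-6) = 4 → (2,-3,4)
replace slot 1: 2·((-3)+4) − 2 = 0 → (0,-3,4)
replace slot 3: 2·(0+(-3)) − 4 = -10 → (0,-3,-10)

0,-3,-10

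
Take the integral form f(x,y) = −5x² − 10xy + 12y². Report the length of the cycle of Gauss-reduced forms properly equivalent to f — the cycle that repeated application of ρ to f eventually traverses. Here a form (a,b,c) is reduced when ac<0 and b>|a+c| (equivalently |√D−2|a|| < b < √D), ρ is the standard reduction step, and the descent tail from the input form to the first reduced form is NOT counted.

D = 340, ⌊√D⌋ = 18
descent: ρ → (12,10,-5)  [lands on river]
river: ρ → (-5,10,12)
river: ρ → (12,14,-3)
river: ρ → (-3,16,7)
river: ρ → (7,12,-7)
river: ρ → (-7,16,3)
river: ρ → (3,14,-12)
river: ρ → (-12,10,5)
river: ρ → (5,10,-12)
river: ρ → (-12,14,3)
river: ρ → (3,16,-7)
river: ρ → (-7,12,7)
river: ρ → (7,16,-3)
river: ρ → (-3,14,12)
ρ-cycle length = 14 (tail of 1 descent step not counted)

14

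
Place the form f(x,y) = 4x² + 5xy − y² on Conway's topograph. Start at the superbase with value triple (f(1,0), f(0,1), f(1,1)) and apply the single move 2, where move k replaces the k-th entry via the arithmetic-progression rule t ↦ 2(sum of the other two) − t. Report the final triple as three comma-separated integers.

start (4,-1,8) = (f(1,0),f(0,1),f(1,1))
replace slot 2: 2·(4+8) − (-1) = 25 → (4,25,8)

4,25,8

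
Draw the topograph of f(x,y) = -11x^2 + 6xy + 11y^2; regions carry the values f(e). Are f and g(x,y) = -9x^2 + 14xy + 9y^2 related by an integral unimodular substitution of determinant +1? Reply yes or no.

D₁ = 520, D₂ = 520
river cycle of f (length 10): (11, 16, -6), (-6, 20, 5), (5, 20, -6), (-6, 16, 11), (11, 6, -11), (-11, 16, 6), (6, 20, -5), (-5, 20, 6), (6, 16, -11), (-11, 6, 11)
river cycle of g (length 6): (9, 22, -1), (-1, 22, 9), (9, 14, -9), (-9, 22, 1), (1, 22, -9), (-9, 14, 9)
cycles differ ⇒ inequivalent

no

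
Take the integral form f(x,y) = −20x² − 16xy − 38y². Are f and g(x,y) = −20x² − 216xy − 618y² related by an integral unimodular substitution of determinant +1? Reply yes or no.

D₁ = -2784, D₂ = -2784
f is negative-definite; reduce −f:
−f: reduced (well bottom): (20,16,38) with a≤c, −a<b≤a
flip sign back: reduced form of f is (-20,-16,-38)
g is negative-definite; reduce −g:
−g: translate: b→16 (≡216 mod 40), so (20,216,618)→(20,16,38)
−g: reduced (well bottom): (20,16,38) with a≤c, −a<b≤a
flip sign back: reduced form of g is (-20,-16,-38)
reduced forms (-20, -16, -38) vs (-20, -16, -38) ⇒ equivalent

yes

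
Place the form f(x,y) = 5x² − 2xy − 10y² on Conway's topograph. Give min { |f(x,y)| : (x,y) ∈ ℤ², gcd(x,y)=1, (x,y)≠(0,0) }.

descent: ρ → (-10,2,5)
descent: ρ → (5,8,-7)  [lands on river]
river: ρ → (-7,6,6)
river: ρ → (6,6,-7)
river: ρ → (-7,8,5)
river: ρ → (5,12,-3)
river: ρ → (-3,12,5)
closes: descent 2, river 6
min |a| on river = 3

3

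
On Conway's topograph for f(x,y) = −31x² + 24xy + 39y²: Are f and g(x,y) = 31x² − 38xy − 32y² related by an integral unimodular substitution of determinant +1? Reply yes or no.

D₁ = 5412, D₂ = 5412
river cycle of f (length 20): (39, 54, -16), (-16, 42, 57), (57, 72, -1), (-1, 72, 57), (57, 42, -16), (-16, 54, 39), (39, 24, -31), (-31, 38, 32), (32, 26, -37), (-37, 48, 21), … (10 more)
river cycle of g (length 20): (-32, 38, 31), (31, 24, -39), (-39, 54, 16), (16, 42, -57), (-57, 72, 1), (1, 72, -57), (-57, 42, 16), (16, 54, -39), (-39, 24, 31), (31, 38, -32), … (10 more)
cycles differ ⇒ inequivalent

no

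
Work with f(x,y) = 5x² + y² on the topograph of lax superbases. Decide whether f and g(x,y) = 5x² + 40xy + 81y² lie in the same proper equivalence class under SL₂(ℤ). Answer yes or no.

D₁ = -20, D₂ = -20
f: flip: (5,0,1)→(1,0,5)
f: reduced (well bottom): (1,0,5) with a≤c, −a<b≤a
g: translate: b→0 (≡40 mod 10), so (5,40,81)→(5,0,1)
g: flip: (5,0,1)→(1,0,5)
g: reduced (well bottom): (1,0,5) with a≤c, −a<b≤a
reduced forms (1, 0, 5) vs (1, 0, 5) ⇒ equivalent

yes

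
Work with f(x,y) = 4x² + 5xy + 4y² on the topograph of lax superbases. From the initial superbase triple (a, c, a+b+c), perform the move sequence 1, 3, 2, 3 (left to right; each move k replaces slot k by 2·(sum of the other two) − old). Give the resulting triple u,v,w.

start (4,4,13) = (f(1,0),f(0,1),f(1,1))
replace slot 1: 2·(4+13) − 4 = 30 → (30,4,13)
replace slot 3: 2·(30+4) − 13 = 55 → (30,4,55)
replace slot 2: 2·(30+55) − 4 = 166 → (30,166,55)
replace slot 3: 2·(30+166) − 55 = 337 → (30,166,337)

30,166,337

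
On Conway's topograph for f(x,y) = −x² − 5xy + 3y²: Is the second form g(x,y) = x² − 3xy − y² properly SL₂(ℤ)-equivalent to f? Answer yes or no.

D₁ = 37, D₂ = 13
discriminants differ ⇒ not SL₂(ℤ)-equivalent

no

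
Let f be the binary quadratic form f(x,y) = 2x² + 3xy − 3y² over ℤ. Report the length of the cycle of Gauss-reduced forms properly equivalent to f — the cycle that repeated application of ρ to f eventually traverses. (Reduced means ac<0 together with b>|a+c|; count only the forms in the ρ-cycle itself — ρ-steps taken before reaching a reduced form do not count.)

D = 33, ⌊√D⌋ = 5
river: ρ → (-3,3,2)
river: ρ → (2,5,-1)
river: ρ → (-1,5,2)
river: ρ → (2,3,-3)
ρ-cycle length = 4 (tail of 0 descent steps not counted)

4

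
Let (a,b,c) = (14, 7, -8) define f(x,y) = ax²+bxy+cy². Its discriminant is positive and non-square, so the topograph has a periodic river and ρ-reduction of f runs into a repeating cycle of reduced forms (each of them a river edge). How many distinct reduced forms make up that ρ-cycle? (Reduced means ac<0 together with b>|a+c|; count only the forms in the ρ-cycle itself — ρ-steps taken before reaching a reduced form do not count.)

D = 497, ⌊√D⌋ = 22
river: ρ → (-8,9,13)
river: ρ → (13,17,-4)
river: ρ → (-4,15,17)
river: ρ → (17,19,-2)
river: ρ → (-2,21,7)
river: ρ → (7,21,-2)
river: ρ → (-2,19,17)
river: ρ → (17,15,-4)
river: ρ → (-4,17,13)
river: ρ → (13,9,-8)
river: ρ → (-8,7,14)
river: ρ → (14,21,-1)
river: ρ → (-1,21,14)
river: ρ → (14,7,-8)
ρ-cycle length = 14 (tail of 0 descent steps not counted)

14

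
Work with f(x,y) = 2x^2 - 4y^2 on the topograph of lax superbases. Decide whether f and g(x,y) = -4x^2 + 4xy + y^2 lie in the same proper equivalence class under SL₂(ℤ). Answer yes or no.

D₁ = 32, D₂ = 32
river cycle of f (length 2): (2, 4, -2), (-2, 4, 2)
river cycle of g (length 2): (1, 4, -4), (-4, 4, 1)
cycles differ ⇒ inequivalent

no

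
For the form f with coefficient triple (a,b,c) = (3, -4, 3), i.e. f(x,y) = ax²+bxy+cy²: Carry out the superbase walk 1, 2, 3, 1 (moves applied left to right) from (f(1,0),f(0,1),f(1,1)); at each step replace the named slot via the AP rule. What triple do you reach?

start (3,3,2) = (f(1,0),f(0,1),f(1,1))
replace slot 1: 2·(3+2) − 3 = 7 → (7,3,2)
replace slot 2: 2·(7+2) − 3 = 15 → (7,15,2)
replace slot 3: 2·(7+15) − 2 = 42 → (7,15,42)
replace slot 1: 2·(15+42) − 7 = 107 → (107,15,42)

107,15,42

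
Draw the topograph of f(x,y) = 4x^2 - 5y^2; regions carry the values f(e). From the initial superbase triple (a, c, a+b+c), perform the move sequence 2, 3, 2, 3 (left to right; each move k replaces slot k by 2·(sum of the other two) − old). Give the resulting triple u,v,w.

start (4,-5,-1) = (f(1,0),f(0,1),f(1,1))
replace slot 2: 2·(4+(-1)) − (-5) = 11 → (4,11,-1)
replace slot 3: 2·(4+11) − (-1) = 31 → (4,11,31)
replace slot 2: 2·(4+31) − 11 = 59 → (4,59,31)
replace slot 3: 2·(4+59) − 31 = 95 → (4,59,95)

4,59,95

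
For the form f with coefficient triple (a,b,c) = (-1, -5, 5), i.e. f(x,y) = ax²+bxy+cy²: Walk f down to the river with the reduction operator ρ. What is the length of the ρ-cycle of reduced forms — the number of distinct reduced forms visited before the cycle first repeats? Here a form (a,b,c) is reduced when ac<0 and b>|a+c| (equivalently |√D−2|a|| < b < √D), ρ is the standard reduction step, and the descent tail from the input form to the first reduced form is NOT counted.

D = 45, ⌊√D⌋ = 6
descent: ρ → (5,5,-1)  [lands on river]
river: ρ → (-1,5,5)
ρ-cycle length = 2 (tail of 1 descent step not counted)

2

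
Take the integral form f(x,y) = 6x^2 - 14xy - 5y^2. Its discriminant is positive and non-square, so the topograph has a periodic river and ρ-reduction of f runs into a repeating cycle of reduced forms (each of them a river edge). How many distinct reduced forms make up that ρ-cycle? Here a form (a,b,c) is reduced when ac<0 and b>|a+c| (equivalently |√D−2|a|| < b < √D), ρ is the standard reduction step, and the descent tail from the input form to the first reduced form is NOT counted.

D = 316, ⌊√D⌋ = 17
descent: ρ → (-5,14,6)  [lands on river]
river: ρ → (6,10,-9)
river: ρ → (-9,8,7)
river: ρ → (7,6,-10)
river: ρ → (-10,14,3)
river: ρ → (3,16,-5)
ρ-cycle length = 6 (tail of 1 descent step not counted)

6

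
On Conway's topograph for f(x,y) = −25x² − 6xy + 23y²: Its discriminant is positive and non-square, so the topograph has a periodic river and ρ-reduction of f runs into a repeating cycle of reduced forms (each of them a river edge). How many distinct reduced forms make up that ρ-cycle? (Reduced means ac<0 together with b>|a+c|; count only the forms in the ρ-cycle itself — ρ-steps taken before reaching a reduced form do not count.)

D = 2336, ⌊√D⌋ = 48
descent: ρ → (23,6,-25)  [lands on river]
river: ρ → (-25,44,4)
river: ρ → (4,44,-25)
river: ρ → (-25,6,23)
river: ρ → (23,40,-8)
river: ρ → (-8,40,23)
ρ-cycle length = 6 (tail of 1 descent step not counted)

6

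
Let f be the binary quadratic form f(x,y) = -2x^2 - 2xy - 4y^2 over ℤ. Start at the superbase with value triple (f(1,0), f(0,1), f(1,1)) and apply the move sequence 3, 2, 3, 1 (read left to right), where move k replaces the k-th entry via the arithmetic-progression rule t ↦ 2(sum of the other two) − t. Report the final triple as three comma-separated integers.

start (-2,-4,-8) = (f(1,0),f(0,1),f(1,1))
replace slot 3: 2·((-2)+(-4)) − (-8) = -4 → (-2,-4,-4)
replace slot 2: 2·((-2)+(-4)) − (-4) = -8 → (-2,-8,-4)
replace slot 3: 2·((-2)+(-8)) − (-4) = -16 → (-2,-8,-16)
replace slot 1: 2·((-8)+(-16)) − (-2) = -46 → (-46,-8,-16)

-46,-8,-16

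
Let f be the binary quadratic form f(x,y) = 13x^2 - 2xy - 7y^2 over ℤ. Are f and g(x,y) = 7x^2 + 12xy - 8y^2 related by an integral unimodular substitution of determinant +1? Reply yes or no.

D₁ = 368, D₂ = 368
river cycle of f (length 8): (-7, 16, 4), (4, 16, -7), (-7, 12, 8), (8, 4, -11), (-11, 18, 1), (1, 18, -11), (-11, 4, 8), (8, 12, -7)
river cycle of g (length 8): (-8, 4, 11), (11, 18, -1), (-1, 18, 11), (11, 4, -8), (-8, 12, 7), (7, 16, -4), (-4, 16, 7), (7, 12, -8)
cycles differ ⇒ inequivalent

no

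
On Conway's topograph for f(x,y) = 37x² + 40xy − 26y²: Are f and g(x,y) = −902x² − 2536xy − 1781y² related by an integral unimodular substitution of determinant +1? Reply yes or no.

D₁ = 5448, D₂ = 5448
river cycle of f (length 18): (-26, 64, 13), (13, 66, -21), (-21, 60, 22), (22, 72, -3), (-3, 72, 22), (22, 60, -21), (-21, 66, 13), (13, 64, -26), (-26, 40, 37), (37, 34, -29), … (8 more)
river cycle of g (length 18): (-26, 64, 13), (13, 66, -21), (-21, 60, 22), (22, 72, -3), (-3, 72, 22), (22, 60, -21), (-21, 66, 13), (13, 64, -26), (-26, 40, 37), (37, 34, -29), … (8 more)
cycles coincide ⇒ equivalent

yes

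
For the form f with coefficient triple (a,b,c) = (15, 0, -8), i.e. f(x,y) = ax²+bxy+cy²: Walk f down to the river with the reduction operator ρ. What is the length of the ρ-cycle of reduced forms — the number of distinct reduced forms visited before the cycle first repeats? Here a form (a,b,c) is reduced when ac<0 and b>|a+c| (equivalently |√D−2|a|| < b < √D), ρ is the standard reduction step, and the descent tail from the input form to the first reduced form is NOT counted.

D = 480, ⌊√D⌋ = 21
descent: ρ → (-8,16,7)  [lands on river]
river: ρ → (7,12,-12)
river: ρ → (-12,12,7)
river: ρ → (7,16,-8)
ρ-cycle length = 4 (tail of 1 descent step not counted)

4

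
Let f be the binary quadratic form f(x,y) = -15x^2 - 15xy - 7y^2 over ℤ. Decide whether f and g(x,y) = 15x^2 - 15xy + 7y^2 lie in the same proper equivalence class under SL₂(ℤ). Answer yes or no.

D₁ = -195, D₂ = -195
f is negative-definite; reduce −f:
−f: flip: (15,15,7)→(7,-15,15)
−f: translate: b→-1 (≡-15 mod 14), so (7,-15,15)→(7,-1,7)
−f: flip: (7,-1,7)→(7,1,7)
−f: reduced (well bottom): (7,1,7) with a≤c, −a<b≤a
flip sign back: reduced form of f is (-7,-1,-7)
g: translate: b→15 (≡-15 mod 30), so (15,-15,7)→(15,15,7)
g: flip: (15,15,7)→(7,-15,15)
g: translate: b→-1 (≡-15 mod 14), so (7,-15,15)→(7,-1,7)
g: flip: (7,-1,7)→(7,1,7)
g: reduced (well bottom): (7,1,7) with a≤c, −a<b≤a
reduced forms (-7, -1, -7) vs (7, 1, 7) ⇒ inequivalent

no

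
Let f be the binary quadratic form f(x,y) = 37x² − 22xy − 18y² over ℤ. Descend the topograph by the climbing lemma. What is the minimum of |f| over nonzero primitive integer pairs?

descent: ρ → (-18,22,37)  [lands on river]
river: ρ → (37,52,-3)
river: ρ → (-3,56,1)
river: ρ → (1,56,-3)
river: ρ → (-3,52,37)
river: ρ → (37,22,-18)
river: ρ → (-18,50,9)
river: ρ → (9,40,-43)
river: ρ → (-43,46,6)
river: ρ → (6,50,-27)
river: ρ → (-27,4,29)
river: ρ → (29,54,-2)
river: ρ → (-2,54,29)
river: ρ → (29,4,-27)
river: ρ → (-27,50,6)
river: ρ → (6,46,-43)
river: ρ → (-43,40,9)
river: ρ → (9,50,-18)
closes: descent 1, river 18
min |a| on river = 1

1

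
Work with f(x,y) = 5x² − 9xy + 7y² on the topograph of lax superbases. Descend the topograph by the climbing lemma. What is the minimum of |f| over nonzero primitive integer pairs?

translate: b→1 (≡-9 mod 10), so (5,-9,7)→(5,1,3)
flip: (5,1,3)→(3,-1,5)
reduced (well bottom): (3,-1,5) with a≤c, −a<b≤a
well minimum = a = 3

3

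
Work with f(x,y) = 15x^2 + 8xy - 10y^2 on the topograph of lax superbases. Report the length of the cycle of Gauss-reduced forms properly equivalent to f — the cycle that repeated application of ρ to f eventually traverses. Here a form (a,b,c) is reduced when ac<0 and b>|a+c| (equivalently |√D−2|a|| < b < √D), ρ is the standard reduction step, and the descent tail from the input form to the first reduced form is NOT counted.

D = 664, ⌊√D⌋ = 25
river: ρ → (-10,12,13)
river: ρ → (13,14,-9)
river: ρ → (-9,22,5)
river: ρ → (5,18,-17)
river: ρ → (-17,16,6)
river: ρ → (6,20,-11)
river: ρ → (-11,24,2)
river: ρ → (2,24,-11)
river: ρ → (-11,20,6)
river: ρ → (6,16,-17)
river: ρ → (-17,18,5)
river: ρ → (5,22,-9)
river: ρ → (-9,14,13)
river: ρ → (13,12,-10)
river: ρ → (-10,8,15)
river: ρ → (15,22,-3)
river: ρ → (-3,20,22)
river: ρ → (22,24,-1)
river: ρ → (-1,24,22)
river: ρ → (22,20,-3)
river: ρ → (-3,22,15)
river: ρ → (15,8,-10)
ρ-cycle length = 22 (tail of 0 descent steps not counted)

22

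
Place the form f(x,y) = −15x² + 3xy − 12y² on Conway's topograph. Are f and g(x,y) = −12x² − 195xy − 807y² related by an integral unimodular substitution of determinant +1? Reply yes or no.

D₁ = -711, D₂ = -711
f is negative-definite; reduce −f:
−f: flip: (15,-3,12)→(12,3,15)
−f: reduced (well bottom): (12,3,15) with a≤c, −a<b≤a
flip sign back: reduced form of f is (-12,-3,-15)
g is negative-definite; reduce −g:
−g: translate: b→3 (≡195 mod 24), so (12,195,807)→(12,3,15)
−g: reduced (well bottom): (12,3,15) with a≤c, −a<b≤a
flip sign back: reduced form of g is (-12,-3,-15)
reduced forms (-12, -3, -15) vs (-12, -3, -15) ⇒ equivalent

yes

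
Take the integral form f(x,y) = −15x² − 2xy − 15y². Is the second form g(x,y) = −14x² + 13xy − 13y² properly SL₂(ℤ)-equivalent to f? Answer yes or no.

D₁ = -896, D₂ = -559
discriminants differ ⇒ not SL₂(ℤ)-equivalent

no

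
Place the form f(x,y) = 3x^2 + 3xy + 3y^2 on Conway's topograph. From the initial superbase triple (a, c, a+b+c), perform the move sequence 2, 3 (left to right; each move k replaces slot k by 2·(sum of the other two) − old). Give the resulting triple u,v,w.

start (3,3,9) = (f(1,0),f(0,1),f(1,1))
replace slot 2: 2·(3+9) − 3 = 21 → (3,21,9)
replace slot 3: 2·(3+21) − 9 = 39 → (3,21,39)

3,21,39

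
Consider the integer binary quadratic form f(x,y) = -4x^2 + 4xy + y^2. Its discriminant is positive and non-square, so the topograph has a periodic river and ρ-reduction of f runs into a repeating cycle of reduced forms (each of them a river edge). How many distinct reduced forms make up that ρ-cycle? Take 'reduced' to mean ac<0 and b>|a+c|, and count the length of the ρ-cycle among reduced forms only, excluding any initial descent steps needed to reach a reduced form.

D = 32, ⌊√D⌋ = 5
river: ρ → (1,4,-4)
river: ρ → (-4,4,1)
ρ-cycle length = 2 (tail of 0 descent steps not counted)

2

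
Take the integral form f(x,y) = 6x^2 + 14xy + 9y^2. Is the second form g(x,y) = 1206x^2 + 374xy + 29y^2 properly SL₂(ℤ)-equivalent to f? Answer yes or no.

D₁ = -20, D₂ = -20
f: translate: b→2 (≡14 mod 12), so (6,14,9)→(6,2,1)
f: flip: (6,2,1)→(1,-2,6)
f: translate: b→0 (≡-2 mod 2), so (1,-2,6)→(1,0,5)
f: reduced (well bottom): (1,0,5) with a≤c, −a<b≤a
g: flip: (1206,374,29)→(29,-374,1206)
g: translate: b→-26 (≡-374 mod 58), so (29,-374,1206)→(29,-26,6)
g: flip: (29,-26,6)→(6,26,29)
g: translate: b→2 (≡26 mod 12), so (6,26,29)→(6,2,1)
g: flip: (6,2,1)→(1,-2,6)
g: translate: b→0 (≡-2 mod 2), so (1,-2,6)→(1,0,5)
g: reduced (well bottom): (1,0,5) with a≤c, −a<b≤a
reduced forms (1, 0, 5) vs (1, 0, 5) ⇒ equivalent

yes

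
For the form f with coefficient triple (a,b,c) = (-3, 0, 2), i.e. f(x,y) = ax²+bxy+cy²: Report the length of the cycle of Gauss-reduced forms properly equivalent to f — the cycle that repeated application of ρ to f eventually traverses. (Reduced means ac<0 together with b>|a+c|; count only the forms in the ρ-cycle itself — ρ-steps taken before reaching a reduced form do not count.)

D = 24, ⌊√D⌋ = 4
descent: ρ → (2,4,-1)  [lands on river]
river: ρ → (-1,4,2)
ρ-cycle length = 2 (tail of 1 descent step not counted)

2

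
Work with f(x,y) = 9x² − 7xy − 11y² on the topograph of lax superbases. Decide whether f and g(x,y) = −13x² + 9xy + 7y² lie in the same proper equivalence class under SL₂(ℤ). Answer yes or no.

D₁ = 445, D₂ = 445
river cycle of f (length 10): (-11, 7, 9), (9, 11, -9), (-9, 7, 11), (11, 15, -5), (-5, 15, 11), (11, 7, -9), (-9, 11, 9), (9, 7, -11), (-11, 15, 5), (5, 15, -11)
river cycle of g (length 6): (7, 19, -3), (-3, 17, 13), (13, 9, -7), (-7, 19, 3), (3, 17, -13), (-13, 9, 7)
cycles differ ⇒ inequivalent

no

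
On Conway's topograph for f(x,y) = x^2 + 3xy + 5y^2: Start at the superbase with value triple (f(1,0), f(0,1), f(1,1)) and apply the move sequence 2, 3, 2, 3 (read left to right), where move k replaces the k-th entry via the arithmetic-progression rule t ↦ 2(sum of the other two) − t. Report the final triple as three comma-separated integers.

start (1,5,9) = (f(1,0),f(0,1),f(1,1))
replace slot 2: 2·(1+9) − 5 = 15 → (1,15,9)
replace slot 3: 2·(1+15) − 9 = 23 → (1,15,23)
replace slot 2: 2·(1+23) − 15 = 33 → (1,33,23)
replace slot 3: 2·(1+33) − 23 = 45 → (1,33,45)

1,33,45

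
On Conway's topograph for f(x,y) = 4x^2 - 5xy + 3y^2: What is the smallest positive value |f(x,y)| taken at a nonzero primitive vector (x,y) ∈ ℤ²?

translate: b→3 (≡-5 mod 8), so (4,-5,3)→(4,3,2)
flip: (4,3,2)→(2,-3,4)
translate: b→1 (≡-3 mod 4), so (2,-3,4)→(2,1,3)
reduced (well bottom): (2,1,3) with a≤c, −a<b≤a
well minimum = a = 2

2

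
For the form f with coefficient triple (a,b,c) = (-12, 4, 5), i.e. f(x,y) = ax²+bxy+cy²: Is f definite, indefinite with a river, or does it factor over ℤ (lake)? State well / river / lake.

D = b²−4ac = 4² − 4·(-12)·5 = 256
D = 16² is a perfect square ⇒ form factors over ℤ ⇒ lakes

lake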